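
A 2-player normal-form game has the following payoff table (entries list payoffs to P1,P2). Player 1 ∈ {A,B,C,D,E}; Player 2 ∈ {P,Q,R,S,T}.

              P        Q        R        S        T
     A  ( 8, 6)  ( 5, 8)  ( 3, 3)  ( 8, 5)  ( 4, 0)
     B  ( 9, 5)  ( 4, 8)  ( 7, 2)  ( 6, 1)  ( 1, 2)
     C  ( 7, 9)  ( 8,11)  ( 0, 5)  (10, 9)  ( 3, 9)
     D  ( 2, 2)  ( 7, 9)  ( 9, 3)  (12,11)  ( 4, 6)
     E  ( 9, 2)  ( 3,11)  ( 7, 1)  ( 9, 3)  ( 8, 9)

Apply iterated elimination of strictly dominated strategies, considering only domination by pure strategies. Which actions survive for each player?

IESDS → P1:{C,D} P2:{Q,S}

P2 drop P (Q beats it: A:8>6 B:8>5 C:11>9 D:9>2 E:11>2)
P1 drop B (D beats it: Q:7>4 R:9>7 S:12>6 T:4>1)
P2 drop R (Q beats it: A:8>3 C:11>5 D:9>3 E:11>1)
P2 drop T (Q beats it: A:8>0 C:11>9 D:9>6 E:11>9)
P1 drop A (C beats it: Q:8>5 S:10>8)
P1 drop E (C beats it: Q:8>3 S:10>9)
P1→{C,D} P2→{Q,S}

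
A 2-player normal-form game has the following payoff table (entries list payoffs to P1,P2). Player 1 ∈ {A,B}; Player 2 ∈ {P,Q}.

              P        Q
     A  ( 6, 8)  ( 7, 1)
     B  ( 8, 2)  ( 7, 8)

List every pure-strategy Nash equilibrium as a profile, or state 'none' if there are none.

NE set: (B,Q)

(A,P): not NE [P1→B gives 8>6]
(A,Q): not NE [P2→P gives 8>1]
(B,P): not NE [P2→Q gives 8>2]
(B,Q): NE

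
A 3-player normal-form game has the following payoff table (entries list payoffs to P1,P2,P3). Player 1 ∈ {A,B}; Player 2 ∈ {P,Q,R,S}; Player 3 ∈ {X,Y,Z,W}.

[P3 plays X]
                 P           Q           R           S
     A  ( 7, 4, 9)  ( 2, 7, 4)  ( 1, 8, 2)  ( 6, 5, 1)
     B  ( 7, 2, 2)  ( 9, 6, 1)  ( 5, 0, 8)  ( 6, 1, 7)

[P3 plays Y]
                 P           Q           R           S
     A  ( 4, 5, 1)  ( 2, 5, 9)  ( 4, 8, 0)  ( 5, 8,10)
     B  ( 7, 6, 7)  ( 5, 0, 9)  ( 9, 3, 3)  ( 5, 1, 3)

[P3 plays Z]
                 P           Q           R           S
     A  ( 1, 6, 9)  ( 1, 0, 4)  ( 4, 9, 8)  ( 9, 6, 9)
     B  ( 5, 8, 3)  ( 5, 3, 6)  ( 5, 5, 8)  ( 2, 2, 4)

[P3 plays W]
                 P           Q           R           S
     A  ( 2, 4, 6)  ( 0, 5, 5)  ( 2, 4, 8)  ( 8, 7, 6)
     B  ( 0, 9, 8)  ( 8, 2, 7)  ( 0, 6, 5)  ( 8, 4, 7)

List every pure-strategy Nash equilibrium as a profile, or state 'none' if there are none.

Nash profiles: (A,S,Y)

(A,P,X): not NE [P2→R gives 8>4]
(A,P,Y): not NE [P1→B gives 7>4; P2→S gives 8>5; P3→Z gives 9>1]
(A,P,Z): not NE [P1→B gives 5>1; P2→R gives 9>6]
(A,P,W): not NE [P2→S gives 7>4; P3→Z gives 9>6]
(A,Q,X): not NE [P1→B gives 9>2; P2→R gives 8>7; P3→Y gives 9>4]
(A,Q,Y): not NE [P1→B gives 5>2; P2→S gives 8>5]
(A,Q,Z): not NE [P1→B gives 5>1; P2→R gives 9>0; P3→Y gives 9>4]
(A,Q,W): not NE [P1→B gives 8>0; P2→S gives 7>5; P3→Y gives 9>5]
(A,R,X): not NE [P1→B gives 5>1; P3→W gives 8>2]
(A,R,Y): not NE [P1→B gives 9>4; P3→W gives 8>0]
(A,R,Z): not NE [P1→B gives 5>4]
(A,R,W): not NE [P2→S gives 7>4]
(A,S,X): not NE [P2→R gives 8>5; P3→Y gives 10>1]
(A,S,Y): NE
(A,S,Z): not NE [P2→R gives 9>6; P3→Y gives 10>9]
(A,S,W): not NE [P3→Y gives 10>6]
(B,P,X): not NE [P2→Q gives 6>2; P3→W gives 8>2]
(B,P,Y): not NE [P3→W gives 8>7]
(B,P,Z): not NE [P3→W gives 8>3]
(B,P,W): not NE [P1→A gives 2>0]
(B,Q,X): not NE [P3→Y gives 9>1]
(B,Q,Y): not NE [P2→P gives 6>0]
(B,Q,Z): not NE [P2→P gives 8>3; P3→Y gives 9>6]
(B,Q,W): not NE [P2→P gives 9>2; P3→Y gives 9>7]
(B,R,X): not NE [P2→Q gives 6>0]
(B,R,Y): not NE [P2→P gives 6>3; P3→Z gives 8>3]
(B,R,Z): not NE [P2→P gives 8>5]
(B,R,W): not NE [P1→A gives 2>0; P2→P gives 9>6; P3→Z gives 8>5]
(B,S,X): not NE [P2→Q gives 6>1]
(B,S,Y): not NE [P2→P gives 6>1; P3→W gives 7>3]
(B,S,Z): not NE [P1→A gives 9>2; P2→P gives 8>2; P3→W gives 7>4]
(B,S,W): not NE [P2→P gives 9>4]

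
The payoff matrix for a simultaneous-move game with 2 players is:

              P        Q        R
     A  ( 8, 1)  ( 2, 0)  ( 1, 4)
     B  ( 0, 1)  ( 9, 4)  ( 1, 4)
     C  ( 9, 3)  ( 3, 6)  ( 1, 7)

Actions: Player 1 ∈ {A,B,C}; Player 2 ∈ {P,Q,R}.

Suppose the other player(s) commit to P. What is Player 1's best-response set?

u_1(A vs P) = 8
u_1(B vs P) = 0
u_1(C vs P) = 9
max payoff 9 at {C}

P1 best: {C}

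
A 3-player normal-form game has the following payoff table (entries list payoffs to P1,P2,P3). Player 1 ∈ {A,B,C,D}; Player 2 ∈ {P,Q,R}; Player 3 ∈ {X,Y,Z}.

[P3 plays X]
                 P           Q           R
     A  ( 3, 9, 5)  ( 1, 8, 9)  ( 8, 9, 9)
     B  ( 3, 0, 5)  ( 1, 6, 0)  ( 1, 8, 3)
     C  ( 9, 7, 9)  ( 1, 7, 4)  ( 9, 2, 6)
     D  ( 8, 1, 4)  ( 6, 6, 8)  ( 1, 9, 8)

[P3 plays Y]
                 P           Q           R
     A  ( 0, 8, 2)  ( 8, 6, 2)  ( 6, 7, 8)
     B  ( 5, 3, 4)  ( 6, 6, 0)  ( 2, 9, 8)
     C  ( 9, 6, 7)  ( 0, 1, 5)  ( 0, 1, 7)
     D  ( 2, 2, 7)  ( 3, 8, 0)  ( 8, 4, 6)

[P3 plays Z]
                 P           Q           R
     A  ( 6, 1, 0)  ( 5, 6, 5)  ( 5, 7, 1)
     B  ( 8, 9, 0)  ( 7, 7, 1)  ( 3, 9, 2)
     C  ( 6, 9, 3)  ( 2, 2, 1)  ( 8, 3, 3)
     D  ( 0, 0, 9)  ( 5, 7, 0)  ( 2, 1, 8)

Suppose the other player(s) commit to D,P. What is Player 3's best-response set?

u_3(X vs D,P) = 4
u_3(Y vs D,P) = 7
u_3(Z vs D,P) = 9
max payoff 9 at {Z}

argmax u_3 = {Z}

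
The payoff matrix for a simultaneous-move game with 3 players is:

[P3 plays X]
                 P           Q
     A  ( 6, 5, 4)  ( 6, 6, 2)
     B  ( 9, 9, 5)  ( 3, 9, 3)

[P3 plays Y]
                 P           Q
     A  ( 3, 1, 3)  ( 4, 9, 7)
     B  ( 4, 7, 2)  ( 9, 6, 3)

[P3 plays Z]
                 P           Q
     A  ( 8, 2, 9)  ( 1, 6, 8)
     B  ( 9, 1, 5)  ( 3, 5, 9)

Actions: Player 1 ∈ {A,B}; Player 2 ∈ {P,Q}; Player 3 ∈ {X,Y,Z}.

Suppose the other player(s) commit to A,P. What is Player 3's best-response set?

P3 best: {Z}

u_3(X vs A,P) = 4
u_3(Y vs A,P) = 3
u_3(Z vs A,P) = 9
max payoff 9 at {Z}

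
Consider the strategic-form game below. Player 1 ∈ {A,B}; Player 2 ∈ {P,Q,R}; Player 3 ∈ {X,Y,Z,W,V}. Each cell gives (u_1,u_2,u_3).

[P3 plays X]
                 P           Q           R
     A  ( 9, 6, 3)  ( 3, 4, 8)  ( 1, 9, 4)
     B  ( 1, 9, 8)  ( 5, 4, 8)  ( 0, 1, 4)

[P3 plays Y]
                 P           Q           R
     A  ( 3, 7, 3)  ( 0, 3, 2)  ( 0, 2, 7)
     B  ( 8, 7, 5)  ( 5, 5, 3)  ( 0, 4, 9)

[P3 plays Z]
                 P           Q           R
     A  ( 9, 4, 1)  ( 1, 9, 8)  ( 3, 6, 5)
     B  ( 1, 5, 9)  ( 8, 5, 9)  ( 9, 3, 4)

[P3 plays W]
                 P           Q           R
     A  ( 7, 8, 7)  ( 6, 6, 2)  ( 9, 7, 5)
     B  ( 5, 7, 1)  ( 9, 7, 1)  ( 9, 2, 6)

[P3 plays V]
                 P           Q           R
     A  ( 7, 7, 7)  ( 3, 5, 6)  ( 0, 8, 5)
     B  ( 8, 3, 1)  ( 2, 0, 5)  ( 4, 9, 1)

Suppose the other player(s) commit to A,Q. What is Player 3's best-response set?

u_3(X vs A,Q) = 8
u_3(Y vs A,Q) = 2
u_3(Z vs A,Q) = 8
u_3(W vs A,Q) = 2
u_3(V vs A,Q) = 6
max payoff 8 at {X,Z}

BR_3 = {X,Z}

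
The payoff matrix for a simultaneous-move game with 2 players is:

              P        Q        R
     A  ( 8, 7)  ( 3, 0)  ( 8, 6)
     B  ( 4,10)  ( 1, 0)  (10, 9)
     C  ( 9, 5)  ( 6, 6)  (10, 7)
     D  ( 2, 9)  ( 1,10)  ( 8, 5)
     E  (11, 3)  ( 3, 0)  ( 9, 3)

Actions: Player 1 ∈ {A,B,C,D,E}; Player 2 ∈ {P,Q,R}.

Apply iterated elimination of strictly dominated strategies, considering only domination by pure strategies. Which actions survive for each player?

P1 drop A (C beats it: P:9>8 Q:6>3 R:10>8)
P1 drop D (C beats it: P:9>2 Q:6>1 R:10>8)
P2 drop Q (R beats it: B:9>0 C:7>6 E:3>0)
P1→{B,C,E} P2→{P,R}

IESDS → P1:{B,C,E} P2:{P,R}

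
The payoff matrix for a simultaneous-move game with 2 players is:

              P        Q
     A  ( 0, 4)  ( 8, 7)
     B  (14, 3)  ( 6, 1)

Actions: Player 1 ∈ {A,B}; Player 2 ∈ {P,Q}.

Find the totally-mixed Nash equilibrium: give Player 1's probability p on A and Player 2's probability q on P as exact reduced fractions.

p=2/5, q=1/8

P1 indiff ⇒ q·0+(1-q)·8 = q·14+(1-q)·6 ⇒ q(-14) = (1-q)(-2) ⇒ q = 1/8
P2 indiff ⇒ p·4+(1-p)·3 = p·7+(1-p)·1 ⇒ p(-3) = (1-p)(-2) ⇒ p = 2/5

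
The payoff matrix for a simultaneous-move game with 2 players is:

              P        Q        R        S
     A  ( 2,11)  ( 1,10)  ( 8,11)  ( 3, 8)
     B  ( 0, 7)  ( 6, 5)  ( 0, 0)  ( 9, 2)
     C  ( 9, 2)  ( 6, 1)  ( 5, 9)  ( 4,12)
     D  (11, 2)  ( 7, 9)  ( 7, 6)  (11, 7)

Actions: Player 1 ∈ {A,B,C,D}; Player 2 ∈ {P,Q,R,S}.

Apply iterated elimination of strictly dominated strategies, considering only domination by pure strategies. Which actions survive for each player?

P1 drop B (D beats it: P:11>0 Q:7>6 R:7>0 S:11>9)
P1 drop C (D beats it: P:11>9 Q:7>6 R:7>5 S:11>4)
P2 drop S (Q beats it: A:10>8 D:9>7)
P1→{A,D} P2→{P,Q,R}

Survivors P1:{A,D} P2:{P,Q,R}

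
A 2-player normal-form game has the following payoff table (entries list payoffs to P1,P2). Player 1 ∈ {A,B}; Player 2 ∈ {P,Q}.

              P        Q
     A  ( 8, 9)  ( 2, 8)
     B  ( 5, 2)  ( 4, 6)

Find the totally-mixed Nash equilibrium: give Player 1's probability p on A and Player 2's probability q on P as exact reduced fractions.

P1 indiff ⇒ q·8+(1-q)·2 = q·5+(1-q)·4 ⇒ q(3) = (1-q)(2) ⇒ q = 2/5
P2 indiff ⇒ p·9+(1-p)·2 = p·8+(1-p)·6 ⇒ p(1) = (1-p)(4) ⇒ p = 4/5

P1 mixes 4/5 on A; P2 mixes 2/5 on P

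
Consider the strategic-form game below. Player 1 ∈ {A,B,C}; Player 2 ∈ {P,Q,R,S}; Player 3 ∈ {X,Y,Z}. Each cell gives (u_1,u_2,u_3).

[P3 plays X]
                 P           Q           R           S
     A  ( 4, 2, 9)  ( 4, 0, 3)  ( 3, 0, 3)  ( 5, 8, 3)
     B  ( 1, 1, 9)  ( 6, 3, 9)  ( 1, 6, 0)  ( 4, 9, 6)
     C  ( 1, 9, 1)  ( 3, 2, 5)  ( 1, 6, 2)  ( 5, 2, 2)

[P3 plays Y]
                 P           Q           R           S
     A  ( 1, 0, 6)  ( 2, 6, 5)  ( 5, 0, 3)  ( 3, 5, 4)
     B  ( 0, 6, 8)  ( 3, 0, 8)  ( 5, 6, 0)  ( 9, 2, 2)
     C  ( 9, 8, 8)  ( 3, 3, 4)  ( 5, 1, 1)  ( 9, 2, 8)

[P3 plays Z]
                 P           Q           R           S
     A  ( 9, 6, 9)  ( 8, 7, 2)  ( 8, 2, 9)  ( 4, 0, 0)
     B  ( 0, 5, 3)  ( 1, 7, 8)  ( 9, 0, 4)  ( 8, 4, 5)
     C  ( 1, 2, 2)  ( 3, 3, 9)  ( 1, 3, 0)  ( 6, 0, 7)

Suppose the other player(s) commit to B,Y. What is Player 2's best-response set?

u_2(P vs B,Y) = 6
u_2(Q vs B,Y) = 0
u_2(R vs B,Y) = 6
u_2(S vs B,Y) = 2
max payoff 6 at {P,R}

argmax u_2 = {P,R}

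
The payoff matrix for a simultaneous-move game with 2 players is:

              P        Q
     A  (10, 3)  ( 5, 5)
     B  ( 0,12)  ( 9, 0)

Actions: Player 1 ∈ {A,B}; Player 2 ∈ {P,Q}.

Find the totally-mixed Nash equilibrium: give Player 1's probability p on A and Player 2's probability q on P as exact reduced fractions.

P1 indiff ⇒ q·10+(1-q)·5 = q·0+(1-q)·9 ⇒ q(10) = (1-q)(4) ⇒ q = 2/7
P2 indiff ⇒ p·3+(1-p)·12 = p·5+(1-p)·0 ⇒ p(-2) = (1-p)(-12) ⇒ p = 6/7

P1 mixes 6/7 on A; P2 mixes 2/7 on P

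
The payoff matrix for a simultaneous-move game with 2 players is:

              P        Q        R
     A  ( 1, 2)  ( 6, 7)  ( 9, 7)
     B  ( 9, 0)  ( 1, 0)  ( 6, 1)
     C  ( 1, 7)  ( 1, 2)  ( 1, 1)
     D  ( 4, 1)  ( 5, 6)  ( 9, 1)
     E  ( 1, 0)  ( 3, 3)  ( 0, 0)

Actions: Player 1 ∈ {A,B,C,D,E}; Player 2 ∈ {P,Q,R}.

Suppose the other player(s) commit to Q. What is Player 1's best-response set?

u_1(A vs Q) = 6
u_1(B vs Q) = 1
u_1(C vs Q) = 1
u_1(D vs Q) = 5
u_1(E vs Q) = 3
max payoff 6 at {A}

BR_1 = {A}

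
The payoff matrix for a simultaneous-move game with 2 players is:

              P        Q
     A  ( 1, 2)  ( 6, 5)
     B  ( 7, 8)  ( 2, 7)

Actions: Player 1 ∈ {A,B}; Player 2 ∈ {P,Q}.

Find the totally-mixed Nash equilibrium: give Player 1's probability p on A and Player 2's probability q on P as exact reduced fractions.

(p,q) = (1/4, 2/5)

P1 indiff ⇒ q·1+(1-q)·6 = q·7+(1-q)·2 ⇒ q(-6) = (1-q)(-4) ⇒ q = 2/5
P2 indiff ⇒ p·2+(1-p)·8 = p·5+(1-p)·7 ⇒ p(-3) = (1-p)(-1) ⇒ p = 1/4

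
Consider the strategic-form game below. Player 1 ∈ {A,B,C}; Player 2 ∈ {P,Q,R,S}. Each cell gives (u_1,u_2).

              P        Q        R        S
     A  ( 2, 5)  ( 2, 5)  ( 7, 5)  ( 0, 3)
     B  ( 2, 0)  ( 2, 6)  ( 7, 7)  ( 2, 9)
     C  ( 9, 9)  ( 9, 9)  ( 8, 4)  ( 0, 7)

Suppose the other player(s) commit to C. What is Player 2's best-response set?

u_2(P vs C) = 9
u_2(Q vs C) = 9
u_2(R vs C) = 4
u_2(S vs C) = 7
max payoff 9 at {P,Q}

argmax u_2 = {P,Q}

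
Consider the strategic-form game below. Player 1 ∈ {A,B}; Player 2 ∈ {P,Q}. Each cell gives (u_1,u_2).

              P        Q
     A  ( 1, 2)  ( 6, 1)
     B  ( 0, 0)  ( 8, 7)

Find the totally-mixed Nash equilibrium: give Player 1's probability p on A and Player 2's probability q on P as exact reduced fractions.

P1 mixes 7/8 on A; P2 mixes 2/3 on P

P1 indiff ⇒ q·1+(1-q)·6 = q·0+(1-q)·8 ⇒ q(1) = (1-q)(2) ⇒ q = 2/3
P2 indiff ⇒ p·2+(1-p)·0 = p·1+(1-p)·7 ⇒ p(1) = (1-p)(7) ⇒ p = 7/8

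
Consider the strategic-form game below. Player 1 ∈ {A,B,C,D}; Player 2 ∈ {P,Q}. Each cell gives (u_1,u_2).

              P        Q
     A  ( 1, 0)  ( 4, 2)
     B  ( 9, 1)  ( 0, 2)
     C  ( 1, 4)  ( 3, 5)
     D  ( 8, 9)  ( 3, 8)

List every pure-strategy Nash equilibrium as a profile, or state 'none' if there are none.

Nash profiles: (A,Q)

(A,P): not NE [P1→B gives 9>1; P2→Q gives 2>0]
(A,Q): NE
(B,P): not NE [P2→Q gives 2>1]
(B,Q): not NE [P1→A gives 4>0]
(C,P): not NE [P1→B gives 9>1; P2→Q gives 5>4]
(C,Q): not NE [P1→A gives 4>3]
(D,P): not NE [P1→B gives 9>8]
(D,Q): not NE [P1→A gives 4>3; P2→P gives 9>8]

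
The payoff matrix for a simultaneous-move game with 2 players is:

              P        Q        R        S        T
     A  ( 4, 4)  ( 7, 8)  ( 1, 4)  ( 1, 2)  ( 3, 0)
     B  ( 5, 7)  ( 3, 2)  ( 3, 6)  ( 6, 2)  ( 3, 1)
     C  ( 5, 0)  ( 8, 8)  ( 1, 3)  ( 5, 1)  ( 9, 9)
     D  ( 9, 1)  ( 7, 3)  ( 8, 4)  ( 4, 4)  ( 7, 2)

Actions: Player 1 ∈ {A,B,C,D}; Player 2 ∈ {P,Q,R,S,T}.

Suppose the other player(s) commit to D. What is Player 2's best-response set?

argmax u_2 = {R,S}

u_2(P vs D) = 1
u_2(Q vs D) = 3
u_2(R vs D) = 4
u_2(S vs D) = 4
u_2(T vs D) = 2
max payoff 4 at {R,S}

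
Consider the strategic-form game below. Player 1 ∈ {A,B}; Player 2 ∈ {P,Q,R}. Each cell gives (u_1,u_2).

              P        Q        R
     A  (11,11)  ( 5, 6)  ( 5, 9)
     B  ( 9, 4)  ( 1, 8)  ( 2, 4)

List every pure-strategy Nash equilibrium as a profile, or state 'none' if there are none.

(A,P): NE
(A,Q): not NE [P2→P gives 11>6]
(A,R): not NE [P2→P gives 11>9]
(B,P): not NE [P1→A gives 11>9; P2→Q gives 8>4]
(B,Q): not NE [P1→A gives 5>1]
(B,R): not NE [P1→A gives 5>2; P2→Q gives 8>4]

Nash profiles: (A,P)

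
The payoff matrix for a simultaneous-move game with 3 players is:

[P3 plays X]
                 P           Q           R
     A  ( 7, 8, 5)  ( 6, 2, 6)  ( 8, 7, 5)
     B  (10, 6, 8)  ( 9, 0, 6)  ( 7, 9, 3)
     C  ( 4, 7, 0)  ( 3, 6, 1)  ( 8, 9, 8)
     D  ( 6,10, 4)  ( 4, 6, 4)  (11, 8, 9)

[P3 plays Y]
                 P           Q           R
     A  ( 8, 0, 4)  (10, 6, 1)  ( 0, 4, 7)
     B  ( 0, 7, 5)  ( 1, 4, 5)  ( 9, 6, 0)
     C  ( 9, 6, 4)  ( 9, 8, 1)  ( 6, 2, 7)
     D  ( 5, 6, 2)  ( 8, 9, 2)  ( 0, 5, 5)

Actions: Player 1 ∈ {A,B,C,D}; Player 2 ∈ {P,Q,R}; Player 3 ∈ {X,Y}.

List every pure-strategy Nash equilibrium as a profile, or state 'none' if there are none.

No pure NE.

(A,P,X): not NE [P1→B gives 10>7]
(A,P,Y): not NE [P1→C gives 9>8; P2→Q gives 6>0; P3→X gives 5>4]
(A,Q,X): not NE [P1→B gives 9>6; P2→P gives 8>2]
(A,Q,Y): not NE [P3→X gives 6>1]
(A,R,X): not NE [P1→D gives 11>8; P2→P gives 8>7; P3→Y gives 7>5]
(A,R,Y): not NE [P1→B gives 9>0; P2→Q gives 6>4]
(B,P,X): not NE [P2→R gives 9>6]
(B,P,Y): not NE [P1→C gives 9>0; P3→X gives 8>5]
(B,Q,X): not NE [P2→R gives 9>0]
(B,Q,Y): not NE [P1→A gives 10>1; P2→P gives 7>4; P3→X gives 6>5]
(B,R,X): not NE [P1→D gives 11>7]
(B,R,Y): not NE [P2→P gives 7>6; P3→X gives 3>0]
(C,P,X): not NE [P1→B gives 10>4; P2→R gives 9>7; P3→Y gives 4>0]
(C,P,Y): not NE [P2→Q gives 8>6]
(C,Q,X): not NE [P1→B gives 9>3; P2→R gives 9>6]
(C,Q,Y): not NE [P1→A gives 10>9]
(C,R,X): not NE [P1→D gives 11>8]
(C,R,Y): not NE [P1→B gives 9>6; P2→Q gives 8>2; P3→X gives 8>7]
(D,P,X): not NE [P1→B gives 10>6]
(D,P,Y): not NE [P1→C gives 9>5; P2→Q gives 9>6; P3→X gives 4>2]
(D,Q,X): not NE [P1→B gives 9>4; P2→P gives 10>6]
(D,Q,Y): not NE [P1→A gives 10>8; P3→X gives 4>2]
(D,R,X): not NE [P2→P gives 10>8]
(D,R,Y): not NE [P1→B gives 9>0; P2→Q gives 9>5; P3→X gives 9>5]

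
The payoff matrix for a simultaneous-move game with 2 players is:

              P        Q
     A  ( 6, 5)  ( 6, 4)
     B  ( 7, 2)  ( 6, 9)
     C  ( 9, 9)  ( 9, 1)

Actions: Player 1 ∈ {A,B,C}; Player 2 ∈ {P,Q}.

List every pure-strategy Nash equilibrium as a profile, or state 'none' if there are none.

Nash profiles: (C,P)

(A,P): not NE [P1→C gives 9>6]
(A,Q): not NE [P1→C gives 9>6; P2→P gives 5>4]
(B,P): not NE [P1→C gives 9>7; P2→Q gives 9>2]
(B,Q): not NE [P1→C gives 9>6]
(C,P): NE
(C,Q): not NE [P2→P gives 9>1]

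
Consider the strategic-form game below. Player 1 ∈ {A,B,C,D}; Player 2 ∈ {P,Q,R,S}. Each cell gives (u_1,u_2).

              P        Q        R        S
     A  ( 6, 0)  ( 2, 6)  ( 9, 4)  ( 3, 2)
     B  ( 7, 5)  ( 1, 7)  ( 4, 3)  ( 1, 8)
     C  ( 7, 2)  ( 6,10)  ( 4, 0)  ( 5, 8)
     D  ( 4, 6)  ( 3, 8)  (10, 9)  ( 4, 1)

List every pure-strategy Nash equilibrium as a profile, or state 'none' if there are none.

(A,P): not NE [P1→C gives 7>6; P2→Q gives 6>0]
(A,Q): not NE [P1→C gives 6>2]
(A,R): not NE [P1→D gives 10>9; P2→Q gives 6>4]
(A,S): not NE [P1→C gives 5>3; P2→Q gives 6>2]
(B,P): not NE [P2→S gives 8>5]
(B,Q): not NE [P1→C gives 6>1; P2→S gives 8>7]
(B,R): not NE [P1→D gives 10>4; P2→S gives 8>3]
(B,S): not NE [P1→C gives 5>1]
(C,P): not NE [P2→Q gives 10>2]
(C,Q): NE
(C,R): not NE [P1→D gives 10>4; P2→Q gives 10>0]
(C,S): not NE [P2→Q gives 10>8]
(D,P): not NE [P1→C gives 7>4; P2→R gives 9>6]
(D,Q): not NE [P1→C gives 6>3; P2→R gives 9>8]
(D,R): NE
(D,S): not NE [P1→C gives 5>4; P2→R gives 9>1]

PSNE = {(C,Q), (D,R)}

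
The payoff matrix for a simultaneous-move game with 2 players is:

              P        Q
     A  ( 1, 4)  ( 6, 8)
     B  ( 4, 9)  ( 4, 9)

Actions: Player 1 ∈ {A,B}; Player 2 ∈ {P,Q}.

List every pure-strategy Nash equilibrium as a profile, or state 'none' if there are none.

(A,P): not NE [P1→B gives 4>1; P2→Q gives 8>4]
(A,Q): NE
(B,P): NE
(B,Q): not NE [P1→A gives 6>4]

Nash profiles: (A,Q), (B,P)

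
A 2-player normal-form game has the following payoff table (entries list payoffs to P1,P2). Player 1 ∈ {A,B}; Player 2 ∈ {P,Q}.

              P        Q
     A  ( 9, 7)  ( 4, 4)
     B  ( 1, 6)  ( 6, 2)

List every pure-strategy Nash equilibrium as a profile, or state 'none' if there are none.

(A,P): NE
(A,Q): not NE [P1→B gives 6>4; P2→P gives 7>4]
(B,P): not NE [P1→A gives 9>1]
(B,Q): not NE [P2→P gives 6>2]

PSNE = {(A,P)}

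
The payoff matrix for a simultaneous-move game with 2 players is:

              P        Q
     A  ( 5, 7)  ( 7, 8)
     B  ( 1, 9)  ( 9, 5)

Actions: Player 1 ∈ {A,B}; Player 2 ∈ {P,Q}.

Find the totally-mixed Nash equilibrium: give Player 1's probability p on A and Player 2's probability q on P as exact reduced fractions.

P1 indiff ⇒ q·5+(1-q)·7 = q·1+(1-q)·9 ⇒ q(4) = (1-q)(2) ⇒ q = 1/3
P2 indiff ⇒ p·7+(1-p)·9 = p·8+(1-p)·5 ⇒ p(-1) = (1-p)(-4) ⇒ p = 4/5

(p,q) = (4/5, 1/3)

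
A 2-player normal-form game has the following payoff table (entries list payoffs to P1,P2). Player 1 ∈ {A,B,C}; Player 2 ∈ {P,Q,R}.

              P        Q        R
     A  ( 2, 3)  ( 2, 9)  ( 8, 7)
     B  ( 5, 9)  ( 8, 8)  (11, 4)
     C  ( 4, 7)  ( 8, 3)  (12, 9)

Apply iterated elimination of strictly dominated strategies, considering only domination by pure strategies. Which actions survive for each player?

Survivors P1:{B,C} P2:{P,R}

P1 drop A (B beats it: P:5>2 Q:8>2 R:11>8)
P2 drop Q (P beats it: B:9>8 C:7>3)
P1→{B,C} P2→{P,R}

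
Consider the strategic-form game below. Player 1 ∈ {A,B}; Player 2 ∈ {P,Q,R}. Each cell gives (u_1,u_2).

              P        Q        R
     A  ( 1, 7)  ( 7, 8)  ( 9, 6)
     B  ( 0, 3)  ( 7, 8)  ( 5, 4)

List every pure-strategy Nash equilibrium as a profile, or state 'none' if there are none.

NE set: (A,Q), (B,Q)

(A,P): not NE [P2→Q gives 8>7]
(A,Q): NE
(A,R): not NE [P2→Q gives 8>6]
(B,P): not NE [P1→A gives 1>0; P2→Q gives 8>3]
(B,Q): NE
(B,R): not NE [P1→A gives 9>5; P2→Q gives 8>4]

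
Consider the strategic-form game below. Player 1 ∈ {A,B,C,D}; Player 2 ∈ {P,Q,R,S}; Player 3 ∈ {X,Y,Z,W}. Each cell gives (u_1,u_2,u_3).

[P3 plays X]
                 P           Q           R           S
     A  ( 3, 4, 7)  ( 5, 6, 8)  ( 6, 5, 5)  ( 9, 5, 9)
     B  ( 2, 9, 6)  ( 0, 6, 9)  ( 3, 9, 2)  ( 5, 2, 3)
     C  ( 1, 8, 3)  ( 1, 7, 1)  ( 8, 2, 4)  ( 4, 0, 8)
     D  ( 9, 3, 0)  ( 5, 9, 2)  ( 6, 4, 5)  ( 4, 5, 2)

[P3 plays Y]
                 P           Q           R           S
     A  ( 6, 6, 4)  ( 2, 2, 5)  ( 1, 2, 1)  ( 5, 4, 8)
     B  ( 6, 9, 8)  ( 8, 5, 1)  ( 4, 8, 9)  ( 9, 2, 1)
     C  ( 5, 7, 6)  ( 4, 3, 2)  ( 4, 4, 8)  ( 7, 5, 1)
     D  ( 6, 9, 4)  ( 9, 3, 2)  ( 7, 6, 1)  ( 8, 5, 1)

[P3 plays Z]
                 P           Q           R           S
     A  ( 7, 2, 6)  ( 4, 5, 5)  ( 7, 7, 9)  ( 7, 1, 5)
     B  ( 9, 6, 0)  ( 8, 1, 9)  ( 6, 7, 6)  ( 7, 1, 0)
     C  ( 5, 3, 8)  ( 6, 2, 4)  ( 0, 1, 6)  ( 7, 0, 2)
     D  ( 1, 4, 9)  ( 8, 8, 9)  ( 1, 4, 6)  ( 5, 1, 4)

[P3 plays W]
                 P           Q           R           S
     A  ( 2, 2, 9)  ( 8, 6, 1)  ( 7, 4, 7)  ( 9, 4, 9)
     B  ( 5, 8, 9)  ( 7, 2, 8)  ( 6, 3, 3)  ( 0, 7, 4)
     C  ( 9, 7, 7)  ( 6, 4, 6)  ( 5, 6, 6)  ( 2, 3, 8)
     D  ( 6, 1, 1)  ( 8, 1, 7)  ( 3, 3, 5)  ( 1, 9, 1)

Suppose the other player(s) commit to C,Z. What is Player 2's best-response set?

u_2(P vs C,Z) = 3
u_2(Q vs C,Z) = 2
u_2(R vs C,Z) = 1
u_2(S vs C,Z) = 0
max payoff 3 at {P}

BR_2 = {P}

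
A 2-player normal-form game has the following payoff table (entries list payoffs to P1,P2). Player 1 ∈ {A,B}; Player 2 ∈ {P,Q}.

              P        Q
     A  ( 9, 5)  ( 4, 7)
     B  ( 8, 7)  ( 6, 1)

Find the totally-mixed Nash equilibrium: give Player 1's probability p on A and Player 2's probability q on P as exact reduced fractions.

p=3/4, q=2/3

P1 indiff ⇒ q·9+(1-q)·4 = q·8+(1-q)·6 ⇒ q(1) = (1-q)(2) ⇒ q = 2/3
P2 indiff ⇒ p·5+(1-p)·7 = p·7+(1-p)·1 ⇒ p(-2) = (1-p)(-6) ⇒ p = 3/4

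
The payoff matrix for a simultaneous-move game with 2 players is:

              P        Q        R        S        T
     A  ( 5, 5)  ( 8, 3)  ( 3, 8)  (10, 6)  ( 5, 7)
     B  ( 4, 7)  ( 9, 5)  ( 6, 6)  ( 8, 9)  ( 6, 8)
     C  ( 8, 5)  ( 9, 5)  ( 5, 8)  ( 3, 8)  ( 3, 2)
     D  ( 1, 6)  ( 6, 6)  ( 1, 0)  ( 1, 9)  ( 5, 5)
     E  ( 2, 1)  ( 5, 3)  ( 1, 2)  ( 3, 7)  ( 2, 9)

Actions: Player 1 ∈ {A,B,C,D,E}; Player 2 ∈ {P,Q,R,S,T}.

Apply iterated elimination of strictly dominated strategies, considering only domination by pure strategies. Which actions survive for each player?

P1 drop D (B beats it: P:4>1 Q:9>6 R:6>1 S:8>1 T:6>5)
P1 drop E (A beats it: P:5>2 Q:8>5 R:3>1 S:10>3 T:5>2)
P2 drop P (S beats it: A:6>5 B:9>7 C:8>5)
P2 drop Q (R beats it: A:8>3 B:6>5 C:8>5)
P1 drop C (B beats it: R:6>5 S:8>3 T:6>3)
P1→{A,B} P2→{R,S,T}

IESDS → P1:{A,B} P2:{R,S,T}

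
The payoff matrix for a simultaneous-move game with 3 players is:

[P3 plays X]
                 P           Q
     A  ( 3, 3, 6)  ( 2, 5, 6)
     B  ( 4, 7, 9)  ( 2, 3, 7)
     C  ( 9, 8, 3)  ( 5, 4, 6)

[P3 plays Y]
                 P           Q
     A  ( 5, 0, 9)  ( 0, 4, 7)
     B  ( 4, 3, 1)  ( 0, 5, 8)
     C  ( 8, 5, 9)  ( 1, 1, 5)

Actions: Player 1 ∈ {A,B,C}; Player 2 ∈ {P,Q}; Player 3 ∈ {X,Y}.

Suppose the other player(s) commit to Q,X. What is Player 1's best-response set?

u_1(A vs Q,X) = 2
u_1(B vs Q,X) = 2
u_1(C vs Q,X) = 5
max payoff 5 at {C}

argmax u_1 = {C}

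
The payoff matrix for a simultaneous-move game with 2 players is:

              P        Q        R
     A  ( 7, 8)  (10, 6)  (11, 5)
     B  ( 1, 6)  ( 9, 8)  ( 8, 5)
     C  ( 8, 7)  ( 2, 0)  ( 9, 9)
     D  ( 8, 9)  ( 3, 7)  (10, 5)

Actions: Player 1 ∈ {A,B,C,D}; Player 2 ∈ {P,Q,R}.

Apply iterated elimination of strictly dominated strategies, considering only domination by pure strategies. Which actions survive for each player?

IESDS → P1:{A,C,D} P2:{P,R}

P1 drop B (A beats it: P:7>1 Q:10>9 R:11>8)
P2 drop Q (P beats it: A:8>6 C:7>0 D:9>7)
P1→{A,C,D} P2→{P,R}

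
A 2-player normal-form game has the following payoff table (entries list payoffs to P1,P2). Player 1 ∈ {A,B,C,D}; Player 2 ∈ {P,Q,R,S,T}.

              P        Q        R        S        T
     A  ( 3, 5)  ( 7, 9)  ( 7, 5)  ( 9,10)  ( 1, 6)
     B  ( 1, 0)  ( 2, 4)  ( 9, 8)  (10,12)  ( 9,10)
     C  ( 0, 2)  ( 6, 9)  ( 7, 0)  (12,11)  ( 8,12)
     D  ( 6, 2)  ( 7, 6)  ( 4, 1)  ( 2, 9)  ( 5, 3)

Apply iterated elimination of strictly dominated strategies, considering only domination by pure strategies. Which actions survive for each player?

P2 drop P (Q beats it: A:9>5 B:4>0 C:9>2 D:6>2)
P2 drop Q (S beats it: A:10>9 B:12>4 C:11>9 D:9>6)
P1 drop A (B beats it: R:9>7 S:10>9 T:9>1)
P1 drop D (B beats it: R:9>4 S:10>2 T:9>5)
P2 drop R (S beats it: B:12>8 C:11>0)
P1→{B,C} P2→{S,T}

Remaining: P1:{B,C} P2:{S,T}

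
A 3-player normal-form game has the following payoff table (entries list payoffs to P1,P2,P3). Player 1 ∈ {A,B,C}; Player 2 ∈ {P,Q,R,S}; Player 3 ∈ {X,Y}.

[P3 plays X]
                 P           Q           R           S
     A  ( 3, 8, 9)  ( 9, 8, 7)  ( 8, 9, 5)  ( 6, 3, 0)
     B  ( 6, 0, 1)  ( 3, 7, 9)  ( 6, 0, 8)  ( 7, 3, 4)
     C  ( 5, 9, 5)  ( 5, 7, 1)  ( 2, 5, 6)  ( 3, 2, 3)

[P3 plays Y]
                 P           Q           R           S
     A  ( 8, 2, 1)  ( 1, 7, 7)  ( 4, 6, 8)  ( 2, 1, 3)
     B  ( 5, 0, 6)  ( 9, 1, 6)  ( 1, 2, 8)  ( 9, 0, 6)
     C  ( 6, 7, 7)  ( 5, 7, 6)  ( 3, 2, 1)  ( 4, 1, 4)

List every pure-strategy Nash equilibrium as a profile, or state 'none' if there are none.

PSNE: ∅

(A,P,X): not NE [P1→B gives 6>3; P2→R gives 9>8]
(A,P,Y): not NE [P2→Q gives 7>2; P3→X gives 9>1]
(A,Q,X): not NE [P2→R gives 9>8]
(A,Q,Y): not NE [P1→B gives 9>1]
(A,R,X): not NE [P3→Y gives 8>5]
(A,R,Y): not NE [P2→Q gives 7>6]
(A,S,X): not NE [P1→B gives 7>6; P2→R gives 9>3; P3→Y gives 3>0]
(A,S,Y): not NE [P1→B gives 9>2; P2→Q gives 7>1]
(B,P,X): not NE [P2→Q gives 7>0; P3→Y gives 6>1]
(B,P,Y): not NE [P1→A gives 8>5; P2→R gives 2>0]
(B,Q,X): not NE [P1→A gives 9>3]
(B,Q,Y): not NE [P2→R gives 2>1; P3→X gives 9>6]
(B,R,X): not NE [P1→A gives 8>6; P2→Q gives 7>0]
(B,R,Y): not NE [P1→A gives 4>1]
(B,S,X): not NE [P2→Q gives 7>3; P3→Y gives 6>4]
(B,S,Y): not NE [P2→R gives 2>0]
(C,P,X): not NE [P1→B gives 6>5; P3→Y gives 7>5]
(C,P,Y): not NE [P1→A gives 8>6]
(C,Q,X): not NE [P1→A gives 9>5; P2→P gives 9>7; P3→Y gives 6>1]
(C,Q,Y): not NE [P1→B gives 9>5]
(C,R,X): not NE [P1→A gives 8>2; P2→P gives 9>5]
(C,R,Y): not NE [P1→A gives 4>3; P2→Q gives 7>2; P3→X gives 6>1]
(C,S,X): not NE [P1→B gives 7>3; P2→P gives 9>2; P3→Y gives 4>3]
(C,S,Y): not NE [P1→B gives 9>4; P2→Q gives 7>1]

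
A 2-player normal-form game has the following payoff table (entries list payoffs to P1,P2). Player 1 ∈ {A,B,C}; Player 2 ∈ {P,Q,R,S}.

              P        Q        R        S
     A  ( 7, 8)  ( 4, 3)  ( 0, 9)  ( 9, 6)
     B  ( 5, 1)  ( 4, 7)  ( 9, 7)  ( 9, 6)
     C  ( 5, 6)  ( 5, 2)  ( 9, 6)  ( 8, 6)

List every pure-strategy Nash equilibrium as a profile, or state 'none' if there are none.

PSNE = {(B,R), (C,R)}

(A,P): not NE [P2→R gives 9>8]
(A,Q): not NE [P1→C gives 5>4; P2→R gives 9>3]
(A,R): not NE [P1→C gives 9>0]
(A,S): not NE [P2→R gives 9>6]
(B,P): not NE [P1→A gives 7>5; P2→R gives 7>1]
(B,Q): not NE [P1→C gives 5>4]
(B,R): NE
(B,S): not NE [P2→R gives 7>6]
(C,P): not NE [P1→A gives 7>5]
(C,Q): not NE [P2→S gives 6>2]
(C,R): NE
(C,S): not NE [P1→B gives 9>8]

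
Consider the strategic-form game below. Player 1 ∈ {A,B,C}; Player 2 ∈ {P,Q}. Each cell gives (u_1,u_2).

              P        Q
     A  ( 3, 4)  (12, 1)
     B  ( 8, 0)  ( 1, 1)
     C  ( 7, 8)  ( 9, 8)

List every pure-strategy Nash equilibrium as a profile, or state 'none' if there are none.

(A,P): not NE [P1→B gives 8>3]
(A,Q): not NE [P2→P gives 4>1]
(B,P): not NE [P2→Q gives 1>0]
(B,Q): not NE [P1→A gives 12>1]
(C,P): not NE [P1→B gives 8>7]
(C,Q): not NE [P1→A gives 12>9]

Equilibria: none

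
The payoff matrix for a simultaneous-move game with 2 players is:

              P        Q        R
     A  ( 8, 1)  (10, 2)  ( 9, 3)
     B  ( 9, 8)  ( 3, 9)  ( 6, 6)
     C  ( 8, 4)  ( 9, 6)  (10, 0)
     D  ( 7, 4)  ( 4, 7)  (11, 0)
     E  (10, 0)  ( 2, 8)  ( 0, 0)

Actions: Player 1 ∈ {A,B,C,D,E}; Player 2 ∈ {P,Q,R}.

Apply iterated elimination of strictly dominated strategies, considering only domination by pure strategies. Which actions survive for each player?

P2 drop P (Q beats it: A:2>1 B:9>8 C:6>4 D:7>4 E:8>0)
P1 drop B (A beats it: Q:10>3 R:9>6)
P1 drop E (A beats it: Q:10>2 R:9>0)
P1→{A,C,D} P2→{Q,R}

Survivors P1:{A,C,D} P2:{Q,R}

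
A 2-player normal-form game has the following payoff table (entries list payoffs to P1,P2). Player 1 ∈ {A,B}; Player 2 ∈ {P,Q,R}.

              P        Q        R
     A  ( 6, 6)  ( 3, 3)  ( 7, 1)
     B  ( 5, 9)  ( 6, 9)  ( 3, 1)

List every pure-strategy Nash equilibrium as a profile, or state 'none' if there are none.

NE set: (A,P), (B,Q)

(A,P): NE
(A,Q): not NE [P1→B gives 6>3; P2→P gives 6>3]
(A,R): not NE [P2→P gives 6>1]
(B,P): not NE [P1→A gives 6>5]
(B,Q): NE
(B,R): not NE [P1→A gives 7>3; P2→Q gives 9>1]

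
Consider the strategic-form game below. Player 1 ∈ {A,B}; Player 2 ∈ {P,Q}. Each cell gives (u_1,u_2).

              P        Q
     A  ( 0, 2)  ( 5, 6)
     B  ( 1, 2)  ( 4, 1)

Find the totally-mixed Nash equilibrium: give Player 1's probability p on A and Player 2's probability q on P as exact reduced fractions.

P1 mixes 1/5 on A; P2 mixes 1/2 on P

P1 indiff ⇒ q·0+(1-q)·5 = q·1+(1-q)·4 ⇒ q(-1) = (1-q)(-1) ⇒ q = 1/2
P2 indiff ⇒ p·2+(1-p)·2 = p·6+(1-p)·1 ⇒ p(-4) = (1-p)(-1) ⇒ p = 1/5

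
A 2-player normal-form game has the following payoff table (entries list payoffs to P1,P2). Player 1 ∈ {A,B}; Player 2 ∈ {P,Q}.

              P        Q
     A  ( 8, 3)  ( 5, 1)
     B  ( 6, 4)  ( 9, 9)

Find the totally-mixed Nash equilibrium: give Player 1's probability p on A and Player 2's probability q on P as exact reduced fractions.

(p,q) = (5/7, 2/3)

P1 indiff ⇒ q·8+(1-q)·5 = q·6+(1-q)·9 ⇒ q(2) = (1-q)(4) ⇒ q = 2/3
P2 indiff ⇒ p·3+(1-p)·4 = p·1+(1-p)·9 ⇒ p(2) = (1-p)(5) ⇒ p = 5/7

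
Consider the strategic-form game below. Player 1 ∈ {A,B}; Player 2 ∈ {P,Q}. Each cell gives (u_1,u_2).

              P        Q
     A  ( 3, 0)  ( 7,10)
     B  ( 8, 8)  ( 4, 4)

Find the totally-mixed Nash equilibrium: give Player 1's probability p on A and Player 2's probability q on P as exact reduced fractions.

P1 mixes 2/7 on A; P2 mixes 3/8 on P

P1 indiff ⇒ q·3+(1-q)·7 = q·8+(1-q)·4 ⇒ q(-5) = (1-q)(-3) ⇒ q = 3/8
P2 indiff ⇒ p·0+(1-p)·8 = p·10+(1-p)·4 ⇒ p(-10) = (1-p)(-4) ⇒ p = 2/7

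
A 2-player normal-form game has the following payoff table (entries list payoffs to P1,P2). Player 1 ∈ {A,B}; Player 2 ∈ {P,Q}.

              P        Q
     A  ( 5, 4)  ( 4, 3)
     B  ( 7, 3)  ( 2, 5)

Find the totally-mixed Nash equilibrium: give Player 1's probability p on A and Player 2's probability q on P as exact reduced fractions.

P1 mixes 2/3 on A; P2 mixes 1/2 on P

P1 indiff ⇒ q·5+(1-q)·4 = q·7+(1-q)·2 ⇒ q(-2) = (1-q)(-2) ⇒ q = 1/2
P2 indiff ⇒ p·4+(1-p)·3 = p·3+(1-p)·5 ⇒ p(1) = (1-p)(2) ⇒ p = 2/3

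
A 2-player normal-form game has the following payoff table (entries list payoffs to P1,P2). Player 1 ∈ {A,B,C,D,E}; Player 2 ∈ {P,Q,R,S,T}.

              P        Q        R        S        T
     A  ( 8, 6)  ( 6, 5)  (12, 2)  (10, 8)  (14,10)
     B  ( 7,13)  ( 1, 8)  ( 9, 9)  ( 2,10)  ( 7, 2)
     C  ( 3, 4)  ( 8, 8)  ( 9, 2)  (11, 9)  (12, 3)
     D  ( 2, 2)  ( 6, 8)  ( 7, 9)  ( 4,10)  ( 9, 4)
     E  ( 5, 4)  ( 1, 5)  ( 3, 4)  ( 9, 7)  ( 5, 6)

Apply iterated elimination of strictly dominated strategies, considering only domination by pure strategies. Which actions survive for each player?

Survivors P1:{A,C} P2:{S,T}

P1 drop B (A beats it: P:8>7 Q:6>1 R:12>9 S:10>2 T:14>7)
P1 drop D (C beats it: P:3>2 Q:8>6 R:9>7 S:11>4 T:12>9)
P1 drop E (A beats it: P:8>5 Q:6>1 R:12>3 S:10>9 T:14>5)
P2 drop P (S beats it: A:8>6 C:9>4)
P2 drop Q (S beats it: A:8>5 C:9>8)
P2 drop R (S beats it: A:8>2 C:9>2)
P1→{A,C} P2→{S,T}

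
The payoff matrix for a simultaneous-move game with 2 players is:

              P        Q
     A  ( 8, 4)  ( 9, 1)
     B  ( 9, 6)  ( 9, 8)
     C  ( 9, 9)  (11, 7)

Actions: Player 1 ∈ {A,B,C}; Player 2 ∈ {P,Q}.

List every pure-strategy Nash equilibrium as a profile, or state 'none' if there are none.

(A,P): not NE [P1→C gives 9>8]
(A,Q): not NE [P1→C gives 11>9; P2→P gives 4>1]
(B,P): not NE [P2→Q gives 8>6]
(B,Q): not NE [P1→C gives 11>9]
(C,P): NE
(C,Q): not NE [P2→P gives 9>7]

NE set: (C,P)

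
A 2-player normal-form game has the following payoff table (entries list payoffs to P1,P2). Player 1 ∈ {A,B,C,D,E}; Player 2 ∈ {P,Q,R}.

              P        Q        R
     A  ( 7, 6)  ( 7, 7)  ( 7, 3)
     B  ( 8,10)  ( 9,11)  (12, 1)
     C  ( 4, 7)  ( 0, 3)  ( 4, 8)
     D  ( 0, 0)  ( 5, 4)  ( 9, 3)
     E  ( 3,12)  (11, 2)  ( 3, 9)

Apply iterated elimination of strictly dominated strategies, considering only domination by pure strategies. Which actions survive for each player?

Survivors P1:{B,E} P2:{P,Q}

P1 drop A (B beats it: P:8>7 Q:9>7 R:12>7)
P1 drop C (B beats it: P:8>4 Q:9>0 R:12>4)
P1 drop D (B beats it: P:8>0 Q:9>5 R:12>9)
P2 drop R (P beats it: B:10>1 E:12>9)
P1→{B,E} P2→{P,Q}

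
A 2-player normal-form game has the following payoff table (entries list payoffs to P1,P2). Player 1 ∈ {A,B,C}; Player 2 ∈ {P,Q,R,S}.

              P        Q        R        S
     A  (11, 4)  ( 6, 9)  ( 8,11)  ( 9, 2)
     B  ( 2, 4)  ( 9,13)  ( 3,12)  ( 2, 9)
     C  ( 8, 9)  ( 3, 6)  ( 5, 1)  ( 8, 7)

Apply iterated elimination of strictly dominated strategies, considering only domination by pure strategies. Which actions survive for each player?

IESDS → P1:{A,B} P2:{Q,R}

P1 drop C (A beats it: P:11>8 Q:6>3 R:8>5 S:9>8)
P2 drop P (Q beats it: A:9>4 B:13>4)
P2 drop S (Q beats it: A:9>2 B:13>9)
P1→{A,B} P2→{Q,R}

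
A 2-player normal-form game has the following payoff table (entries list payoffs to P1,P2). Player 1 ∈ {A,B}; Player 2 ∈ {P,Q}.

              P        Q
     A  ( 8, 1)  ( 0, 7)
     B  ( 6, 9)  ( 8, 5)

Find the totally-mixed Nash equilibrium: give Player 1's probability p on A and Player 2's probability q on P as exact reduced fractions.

p=2/5, q=4/5

P1 indiff ⇒ q·8+(1-q)·0 = q·6+(1-q)·8 ⇒ q(2) = (1-q)(8) ⇒ q = 4/5
P2 indiff ⇒ p·1+(1-p)·9 = p·7+(1-p)·5 ⇒ p(-6) = (1-p)(-4) ⇒ p = 2/5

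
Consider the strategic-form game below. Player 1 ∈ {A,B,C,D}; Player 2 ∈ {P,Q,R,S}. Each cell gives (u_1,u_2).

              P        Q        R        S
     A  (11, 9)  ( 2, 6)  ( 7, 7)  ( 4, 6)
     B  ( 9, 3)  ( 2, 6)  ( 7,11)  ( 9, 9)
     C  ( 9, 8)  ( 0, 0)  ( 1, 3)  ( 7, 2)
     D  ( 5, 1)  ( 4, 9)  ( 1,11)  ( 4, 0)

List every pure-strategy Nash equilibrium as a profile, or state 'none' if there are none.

(A,P): NE
(A,Q): not NE [P1→D gives 4>2; P2→P gives 9>6]
(A,R): not NE [P2→P gives 9>7]
(A,S): not NE [P1→B gives 9>4; P2→P gives 9>6]
(B,P): not NE [P1→A gives 11>9; P2→R gives 11>3]
(B,Q): not NE [P1→D gives 4>2; P2→R gives 11>6]
(B,R): NE
(B,S): not NE [P2→R gives 11>9]
(C,P): not NE [P1→A gives 11>9]
(C,Q): not NE [P1→D gives 4>0; P2→P gives 8>0]
(C,R): not NE [P1→B gives 7>1; P2→P gives 8>3]
(C,S): not NE [P1→B gives 9>7; P2→P gives 8>2]
(D,P): not NE [P1→A gives 11>5; P2→R gives 11>1]
(D,Q): not NE [P2→R gives 11>9]
(D,R): not NE [P1→B gives 7>1]
(D,S): not NE [P1→B gives 9>4; P2→R gives 11>0]

NE set: (A,P), (B,R)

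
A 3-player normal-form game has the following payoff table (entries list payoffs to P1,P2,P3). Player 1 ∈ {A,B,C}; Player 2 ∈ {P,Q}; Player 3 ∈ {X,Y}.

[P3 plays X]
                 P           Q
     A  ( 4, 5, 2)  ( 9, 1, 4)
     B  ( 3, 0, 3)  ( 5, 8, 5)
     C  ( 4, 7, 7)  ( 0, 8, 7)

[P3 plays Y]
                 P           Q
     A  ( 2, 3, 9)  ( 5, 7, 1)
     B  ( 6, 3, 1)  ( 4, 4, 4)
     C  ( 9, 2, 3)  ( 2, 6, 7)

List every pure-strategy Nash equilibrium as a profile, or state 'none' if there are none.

No pure NE.

(A,P,X): not NE [P3→Y gives 9>2]
(A,P,Y): not NE [P1→C gives 9>2; P2→Q gives 7>3]
(A,Q,X): not NE [P2→P gives 5>1]
(A,Q,Y): not NE [P3→X gives 4>1]
(B,P,X): not NE [P1→C gives 4>3; P2→Q gives 8>0]
(B,P,Y): not NE [P1→C gives 9>6; P2→Q gives 4>3; P3→X gives 3>1]
(B,Q,X): not NE [P1→A gives 9>5]
(B,Q,Y): not NE [P1→A gives 5>4; P3→X gives 5>4]
(C,P,X): not NE [P2→Q gives 8>7]
(C,P,Y): not NE [P2→Q gives 6>2; P3→X gives 7>3]
(C,Q,X): not NE [P1→A gives 9>0]
(C,Q,Y): not NE [P1→A gives 5>2]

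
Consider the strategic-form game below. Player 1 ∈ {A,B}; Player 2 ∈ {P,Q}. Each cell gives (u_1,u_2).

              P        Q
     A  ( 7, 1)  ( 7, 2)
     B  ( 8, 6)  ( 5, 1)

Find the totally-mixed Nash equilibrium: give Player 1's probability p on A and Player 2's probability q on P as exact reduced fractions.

P1 indiff ⇒ q·7+(1-q)·7 = q·8+(1-q)·5 ⇒ q(-1) = (1-q)(-2) ⇒ q = 2/3
P2 indiff ⇒ p·1+(1-p)·6 = p·2+(1-p)·1 ⇒ p(-1) = (1-p)(-5) ⇒ p = 5/6

p=5/6, q=2/3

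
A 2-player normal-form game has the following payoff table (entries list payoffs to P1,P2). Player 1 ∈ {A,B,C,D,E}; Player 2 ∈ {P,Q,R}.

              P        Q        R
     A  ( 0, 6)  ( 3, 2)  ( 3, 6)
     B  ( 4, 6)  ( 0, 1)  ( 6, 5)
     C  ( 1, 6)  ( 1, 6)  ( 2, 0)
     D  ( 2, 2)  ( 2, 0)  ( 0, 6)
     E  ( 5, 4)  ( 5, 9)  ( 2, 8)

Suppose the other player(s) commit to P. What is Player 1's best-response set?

u_1(A vs P) = 0
u_1(B vs P) = 4
u_1(C vs P) = 1
u_1(D vs P) = 2
u_1(E vs P) = 5
max payoff 5 at {E}

BR_1 = {E}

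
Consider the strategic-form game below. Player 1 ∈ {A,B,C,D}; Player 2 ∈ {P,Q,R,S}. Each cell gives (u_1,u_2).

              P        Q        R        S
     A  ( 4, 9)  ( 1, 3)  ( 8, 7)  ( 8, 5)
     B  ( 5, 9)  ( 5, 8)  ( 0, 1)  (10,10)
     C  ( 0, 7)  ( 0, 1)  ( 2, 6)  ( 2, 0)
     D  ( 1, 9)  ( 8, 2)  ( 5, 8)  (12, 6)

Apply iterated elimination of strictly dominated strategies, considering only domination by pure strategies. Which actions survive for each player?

P1 drop C (A beats it: P:4>0 Q:1>0 R:8>2 S:8>2)
P2 drop Q (P beats it: A:9>3 B:9>8 D:9>2)
P2 drop R (P beats it: A:9>7 B:9>1 D:9>8)
P1 drop A (B beats it: P:5>4 S:10>8)
P1→{B,D} P2→{P,S}

IESDS → P1:{B,D} P2:{P,S}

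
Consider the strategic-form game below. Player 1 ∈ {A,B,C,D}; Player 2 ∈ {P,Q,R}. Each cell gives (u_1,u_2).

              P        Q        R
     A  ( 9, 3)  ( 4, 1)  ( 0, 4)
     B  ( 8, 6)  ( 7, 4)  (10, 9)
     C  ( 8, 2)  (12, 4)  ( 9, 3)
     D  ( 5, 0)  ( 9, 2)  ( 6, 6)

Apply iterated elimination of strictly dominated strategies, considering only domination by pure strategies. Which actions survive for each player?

P1 drop D (C beats it: P:8>5 Q:12>9 R:9>6)
P2 drop P (R beats it: A:4>3 B:9>6 C:3>2)
P1 drop A (B beats it: Q:7>4 R:10>0)
P1→{B,C} P2→{Q,R}

IESDS → P1:{B,C} P2:{Q,R}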